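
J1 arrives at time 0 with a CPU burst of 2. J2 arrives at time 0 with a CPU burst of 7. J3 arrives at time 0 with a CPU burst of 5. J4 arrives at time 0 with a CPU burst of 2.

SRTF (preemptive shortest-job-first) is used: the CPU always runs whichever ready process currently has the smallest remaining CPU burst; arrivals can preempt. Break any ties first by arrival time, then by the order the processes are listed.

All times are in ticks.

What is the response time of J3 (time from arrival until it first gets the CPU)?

Schedule: | J1 0-2 | J4 2-4 | J3 4-9 | J2 9-16 |
Completion: J1=2  J2=16  J3=9  J4=4
Turnaround (C−A): J1=2  J2=16  J3=9  J4=4
Response(J3) = first start − arrival = 4 − 0 = 4

4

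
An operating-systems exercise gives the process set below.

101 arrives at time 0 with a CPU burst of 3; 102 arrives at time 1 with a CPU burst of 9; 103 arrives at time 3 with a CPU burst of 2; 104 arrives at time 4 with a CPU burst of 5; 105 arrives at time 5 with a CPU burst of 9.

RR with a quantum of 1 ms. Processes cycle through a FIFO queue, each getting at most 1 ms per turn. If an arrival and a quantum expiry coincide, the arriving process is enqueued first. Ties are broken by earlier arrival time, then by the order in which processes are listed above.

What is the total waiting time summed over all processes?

48

Gantt: | 101 0-1 | 102 1-2 | 101 2-3 | 102 3-4 | 103 4-5 | 101 5-6 | 104 6-7 | 102 7-8 | 105 8-9 | 103 9-10 | 104 10-11 | 102 11-12 | 105 12-13 | 104 13-14 | 102 14-15 | 105 15-16 | 104 16-17 | 102 17-18 | 105 18-19 | 104 19-20 | 102 20-21 | 105 21-22 | 102 22-23 | 105 23-24 | 102 24-25 | 105 25-28 |
Completion: 101=6  102=25  103=10  104=20  105=28
Turnaround (C−A): 101=6  102=24  103=7  104=16  105=23
Waiting = turnaround − burst: 101=3, 102=15, 103=5, 104=11, 105=14
Total waiting = 3 + 15 + 5 + 11 + 14 = 48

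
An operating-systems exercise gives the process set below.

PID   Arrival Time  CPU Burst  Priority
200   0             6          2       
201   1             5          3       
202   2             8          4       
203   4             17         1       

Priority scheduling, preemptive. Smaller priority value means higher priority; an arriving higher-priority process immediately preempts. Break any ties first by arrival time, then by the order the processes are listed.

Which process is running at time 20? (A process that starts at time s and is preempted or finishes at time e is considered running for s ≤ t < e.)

203

Timeline: | 200 0-4 | 203 4-21 | 200 21-23 | 201 23-28 | 202 28-36 |
Completion: 200=23  201=28  202=36  203=21
Turnaround (C−A): 200=23  201=27  202=34  203=17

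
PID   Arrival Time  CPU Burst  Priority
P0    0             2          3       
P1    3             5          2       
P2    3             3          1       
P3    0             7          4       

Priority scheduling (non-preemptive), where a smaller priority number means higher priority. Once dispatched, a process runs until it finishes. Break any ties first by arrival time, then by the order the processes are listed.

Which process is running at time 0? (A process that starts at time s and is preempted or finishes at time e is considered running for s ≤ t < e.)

Schedule: | P0 0-2 | P3 2-9 | P2 9-12 | P1 12-17 |
Completion: P0=2  P1=17  P2=12  P3=9
Turnaround (C−A): P0=2  P1=14  P2=9  P3=9

P0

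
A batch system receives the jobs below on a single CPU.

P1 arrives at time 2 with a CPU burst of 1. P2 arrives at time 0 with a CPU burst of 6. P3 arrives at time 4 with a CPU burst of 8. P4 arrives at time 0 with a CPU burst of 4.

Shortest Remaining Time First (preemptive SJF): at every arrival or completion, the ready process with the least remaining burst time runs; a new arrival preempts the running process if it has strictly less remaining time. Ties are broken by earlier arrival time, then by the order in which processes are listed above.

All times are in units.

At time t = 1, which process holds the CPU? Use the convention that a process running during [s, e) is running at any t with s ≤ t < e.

Gantt: | P4 0-2 | P1 2-3 | P4 3-5 | P2 5-11 | P3 11-19 |
Completion: P1=3  P2=11  P3=19  P4=5

P4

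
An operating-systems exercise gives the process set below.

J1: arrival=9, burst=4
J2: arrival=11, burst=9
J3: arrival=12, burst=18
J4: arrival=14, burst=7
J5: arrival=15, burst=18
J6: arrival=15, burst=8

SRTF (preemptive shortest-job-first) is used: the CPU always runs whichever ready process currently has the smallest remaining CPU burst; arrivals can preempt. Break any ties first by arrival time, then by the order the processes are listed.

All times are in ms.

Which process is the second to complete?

J4

Schedule: | idle 0-9 | J1 9-13 | J2 13-14 | J4 14-21 | J2 21-29 | J6 29-37 | J3 37-55 | J5 55-73 |
Completion: J1=13  J2=29  J3=55  J4=21  J5=73  J6=37
Turnaround (C−A): J1=4  J2=18  J3=43  J4=7  J5=58  J6=22
Finish order: J1 → J4 → J2 → J6 → J3 → J5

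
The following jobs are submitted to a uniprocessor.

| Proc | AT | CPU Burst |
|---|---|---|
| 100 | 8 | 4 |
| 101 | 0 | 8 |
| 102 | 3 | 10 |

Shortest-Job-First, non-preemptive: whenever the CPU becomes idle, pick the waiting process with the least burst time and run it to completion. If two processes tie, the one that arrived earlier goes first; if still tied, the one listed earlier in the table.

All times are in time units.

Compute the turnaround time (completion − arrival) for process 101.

8

Gantt: | 101 0-8 | 100 8-12 | 102 12-22 |
Completion: 100=12  101=8  102=22
Turnaround (C−A): 100=4  101=8  102=19
Turnaround(101) = completion − arrival = 8 − 0 = 8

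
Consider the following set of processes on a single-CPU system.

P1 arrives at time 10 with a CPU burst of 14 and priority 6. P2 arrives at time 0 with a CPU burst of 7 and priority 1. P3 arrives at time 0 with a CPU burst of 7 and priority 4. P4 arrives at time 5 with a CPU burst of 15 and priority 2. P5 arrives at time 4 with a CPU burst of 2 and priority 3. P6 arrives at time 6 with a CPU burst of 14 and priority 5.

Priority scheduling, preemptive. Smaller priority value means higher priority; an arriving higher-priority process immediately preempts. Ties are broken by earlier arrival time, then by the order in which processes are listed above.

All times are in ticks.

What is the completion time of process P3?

Gantt: | P2 0-7 | P4 7-22 | P5 22-24 | P3 24-31 | P6 31-45 | P1 45-59 |
Completion: P1=59  P2=7  P3=31  P4=22  P5=24  P6=45
Turnaround (C−A): P1=49  P2=7  P3=31  P4=17  P5=20  P6=39

31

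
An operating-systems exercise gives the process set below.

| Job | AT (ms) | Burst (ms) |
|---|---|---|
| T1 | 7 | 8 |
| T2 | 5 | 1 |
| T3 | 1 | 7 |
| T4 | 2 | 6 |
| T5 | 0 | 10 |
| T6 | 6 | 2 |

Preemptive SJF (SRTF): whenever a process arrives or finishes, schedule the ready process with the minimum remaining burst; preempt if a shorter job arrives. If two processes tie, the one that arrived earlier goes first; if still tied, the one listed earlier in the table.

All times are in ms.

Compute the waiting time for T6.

0

Schedule: | T5 0-1 | T3 1-5 | T2 5-6 | T6 6-8 | T3 8-11 | T4 11-17 | T1 17-25 | T5 25-34 |
Completion: T1=25  T2=6  T3=11  T4=17  T5=34  T6=8
Turnaround (C−A): T1=18  T2=1  T3=10  T4=15  T5=34  T6=2
Waiting(T6) = turnaround − burst = 2 − 2 = 0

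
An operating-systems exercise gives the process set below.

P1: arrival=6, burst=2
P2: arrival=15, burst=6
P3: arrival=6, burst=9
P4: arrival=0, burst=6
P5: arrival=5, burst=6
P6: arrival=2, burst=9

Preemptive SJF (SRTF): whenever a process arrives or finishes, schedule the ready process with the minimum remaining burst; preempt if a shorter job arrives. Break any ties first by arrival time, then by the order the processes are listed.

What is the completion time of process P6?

Gantt: | P4 0-6 | P1 6-8 | P5 8-14 | P6 14-15 | P2 15-21 | P6 21-29 | P3 29-38 |
Completion: P1=8  P2=21  P3=38  P4=6  P5=14  P6=29

29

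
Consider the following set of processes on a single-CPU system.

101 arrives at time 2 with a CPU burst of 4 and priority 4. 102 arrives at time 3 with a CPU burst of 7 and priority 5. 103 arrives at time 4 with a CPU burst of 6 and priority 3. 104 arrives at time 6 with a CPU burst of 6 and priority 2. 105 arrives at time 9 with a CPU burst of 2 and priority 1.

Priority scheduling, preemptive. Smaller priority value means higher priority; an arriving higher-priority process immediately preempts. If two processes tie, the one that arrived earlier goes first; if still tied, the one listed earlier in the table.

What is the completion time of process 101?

Gantt: | idle 0-2 | 101 2-4 | 103 4-6 | 104 6-9 | 105 9-11 | 104 11-14 | 103 14-18 | 101 18-20 | 102 20-27 |
Completion: 101=20  102=27  103=18  104=14  105=11
Turnaround (C−A): 101=18  102=24  103=14  104=8  105=2

20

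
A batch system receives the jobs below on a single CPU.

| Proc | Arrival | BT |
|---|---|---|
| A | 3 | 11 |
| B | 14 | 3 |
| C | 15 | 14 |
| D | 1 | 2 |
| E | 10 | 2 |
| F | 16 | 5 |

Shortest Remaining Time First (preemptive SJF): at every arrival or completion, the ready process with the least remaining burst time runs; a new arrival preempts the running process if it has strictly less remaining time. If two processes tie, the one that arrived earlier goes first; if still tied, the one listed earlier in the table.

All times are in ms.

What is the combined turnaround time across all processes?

53

Schedule: | idle 0-1 | D 1-3 | A 3-10 | E 10-12 | A 12-16 | B 16-19 | F 19-24 | C 24-38 |
Completion: A=16  B=19  C=38  D=3  E=12  F=24
Turnaround (C−A): A=13  B=5  C=23  D=2  E=2  F=8
Turnaround = completion − arrival: A=13, B=5, C=23, D=2, E=2, F=8
Total turnaround = 13 + 5 + 23 + 2 + 2 + 8 = 53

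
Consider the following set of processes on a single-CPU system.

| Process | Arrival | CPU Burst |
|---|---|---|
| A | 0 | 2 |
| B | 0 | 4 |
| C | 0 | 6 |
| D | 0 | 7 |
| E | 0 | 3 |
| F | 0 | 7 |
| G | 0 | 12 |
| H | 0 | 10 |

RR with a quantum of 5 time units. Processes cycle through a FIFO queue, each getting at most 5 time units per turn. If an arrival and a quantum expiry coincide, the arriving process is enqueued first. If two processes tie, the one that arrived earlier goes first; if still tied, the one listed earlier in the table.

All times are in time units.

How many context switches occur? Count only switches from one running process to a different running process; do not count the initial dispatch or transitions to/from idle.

Gantt: | A 0-2 | B 2-6 | C 6-11 | D 11-16 | E 16-19 | F 19-24 | G 24-29 | H 29-34 | C 34-35 | D 35-37 | F 37-39 | G 39-44 | H 44-49 | G 49-51 |
Completion: A=2  B=6  C=35  D=37  E=19  F=39  G=51  H=49
Turnaround (C−A): A=2  B=6  C=35  D=37  E=19  F=39  G=51  H=49

13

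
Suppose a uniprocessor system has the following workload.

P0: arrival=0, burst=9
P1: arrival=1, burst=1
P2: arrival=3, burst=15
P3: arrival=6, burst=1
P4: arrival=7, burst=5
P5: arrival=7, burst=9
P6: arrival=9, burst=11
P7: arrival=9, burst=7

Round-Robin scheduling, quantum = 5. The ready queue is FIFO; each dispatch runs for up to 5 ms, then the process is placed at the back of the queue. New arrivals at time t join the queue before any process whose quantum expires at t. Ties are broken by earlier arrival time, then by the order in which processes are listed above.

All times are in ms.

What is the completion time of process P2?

Gantt: | P0 0-5 | P1 5-6 | P2 6-11 | P0 11-15 | P3 15-16 | P4 16-21 | P5 21-26 | P6 26-31 | P7 31-36 | P2 36-41 | P5 41-45 | P6 45-50 | P7 50-52 | P2 52-57 | P6 57-58 |
Completion: P0=15  P1=6  P2=57  P3=16  P4=21  P5=45  P6=58  P7=52

57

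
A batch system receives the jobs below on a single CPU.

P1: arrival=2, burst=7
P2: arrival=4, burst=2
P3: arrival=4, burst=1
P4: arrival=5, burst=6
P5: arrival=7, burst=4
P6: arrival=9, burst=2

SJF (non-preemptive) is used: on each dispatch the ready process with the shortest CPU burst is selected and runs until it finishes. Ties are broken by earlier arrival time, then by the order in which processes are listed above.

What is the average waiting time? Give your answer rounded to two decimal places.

5.67

Timeline: | idle 0-2 | P1 2-9 | P3 9-10 | P2 10-12 | P6 12-14 | P5 14-18 | P4 18-24 |
Completion: P1=9  P2=12  P3=10  P4=24  P5=18  P6=14
Turnaround (C−A): P1=7  P2=8  P3=6  P4=19  P5=11  P6=5
Waiting times: P1=0, P2=6, P3=5, P4=13, P5=7, P6=3
Average waiting = (0+6+5+13+7+3) / 6 = 34/6 = 5.67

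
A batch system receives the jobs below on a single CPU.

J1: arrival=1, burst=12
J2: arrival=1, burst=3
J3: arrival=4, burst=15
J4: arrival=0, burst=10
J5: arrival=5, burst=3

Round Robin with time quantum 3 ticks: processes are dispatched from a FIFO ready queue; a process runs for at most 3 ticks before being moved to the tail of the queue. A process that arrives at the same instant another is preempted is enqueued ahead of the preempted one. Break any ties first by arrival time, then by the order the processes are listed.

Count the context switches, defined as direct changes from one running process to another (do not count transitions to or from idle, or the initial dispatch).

Schedule: | J4 0-3 | J1 3-6 | J2 6-9 | J4 9-12 | J3 12-15 | J5 15-18 | J1 18-21 | J4 21-24 | J3 24-27 | J1 27-30 | J4 30-31 | J3 31-34 | J1 34-37 | J3 37-43 |
Completion: J1=37  J2=9  J3=43  J4=31  J5=18

13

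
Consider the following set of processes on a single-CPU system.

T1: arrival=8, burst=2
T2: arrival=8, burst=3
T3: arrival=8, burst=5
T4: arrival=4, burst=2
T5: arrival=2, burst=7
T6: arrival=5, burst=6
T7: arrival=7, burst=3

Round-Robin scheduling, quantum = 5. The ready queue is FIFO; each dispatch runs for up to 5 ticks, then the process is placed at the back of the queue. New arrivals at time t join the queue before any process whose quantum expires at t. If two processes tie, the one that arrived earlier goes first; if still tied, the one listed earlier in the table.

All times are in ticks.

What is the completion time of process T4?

Gantt: | idle 0-2 | T5 2-7 | T4 7-9 | T6 9-14 | T7 14-17 | T5 17-19 | T1 19-21 | T2 21-24 | T3 24-29 | T6 29-30 |
Completion: T1=21  T2=24  T3=29  T4=9  T5=19  T6=30  T7=17

9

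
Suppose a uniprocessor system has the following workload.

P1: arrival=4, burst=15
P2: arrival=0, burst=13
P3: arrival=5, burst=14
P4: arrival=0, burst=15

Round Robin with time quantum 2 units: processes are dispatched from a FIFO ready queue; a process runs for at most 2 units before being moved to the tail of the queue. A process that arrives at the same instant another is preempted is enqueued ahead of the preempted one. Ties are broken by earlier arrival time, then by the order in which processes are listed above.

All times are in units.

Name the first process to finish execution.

Gantt: | P2 0-2 | P4 2-4 | P2 4-6 | P1 6-8 | P4 8-10 | P3 10-12 | P2 12-14 | P1 14-16 | P4 16-18 | P3 18-20 | P2 20-22 | P1 22-24 | P4 24-26 | P3 26-28 | P2 28-30 | P1 30-32 | P4 32-34 | P3 34-36 | P2 36-38 | P1 38-40 | P4 40-42 | P3 42-44 | P2 44-45 | P1 45-47 | P4 47-49 | P3 49-51 | P1 51-53 | P4 53-54 | P3 54-56 | P1 56-57 |
Completion: P1=57  P2=45  P3=56  P4=54
Finish order: P2 → P4 → P3 → P1

P2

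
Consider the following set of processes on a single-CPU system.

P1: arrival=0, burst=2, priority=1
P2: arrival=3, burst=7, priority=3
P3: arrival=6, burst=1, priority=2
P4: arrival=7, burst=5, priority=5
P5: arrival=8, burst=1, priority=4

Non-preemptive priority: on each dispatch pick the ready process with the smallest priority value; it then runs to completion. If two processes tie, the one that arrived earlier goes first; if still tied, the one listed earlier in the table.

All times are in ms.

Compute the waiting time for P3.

4

Timeline: | P1 0-2 | idle 2-3 | P2 3-10 | P3 10-11 | P5 11-12 | P4 12-17 |
Completion: P1=2  P2=10  P3=11  P4=17  P5=12
Waiting(P3) = turnaround − burst = 5 − 1 = 4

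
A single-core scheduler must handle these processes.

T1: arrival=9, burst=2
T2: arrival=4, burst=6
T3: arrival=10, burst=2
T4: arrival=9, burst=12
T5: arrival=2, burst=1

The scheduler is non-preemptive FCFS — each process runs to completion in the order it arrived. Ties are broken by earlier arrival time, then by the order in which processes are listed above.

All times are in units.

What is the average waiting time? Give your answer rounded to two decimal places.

Schedule: | idle 0-2 | T5 2-3 | idle 3-4 | T2 4-10 | T1 10-12 | T4 12-24 | T3 24-26 |
Completion: T1=12  T2=10  T3=26  T4=24  T5=3
Waiting times: T1=1, T2=0, T3=14, T4=3, T5=0
Average waiting = (1+0+14+3+0) / 5 = 18/5 = 3.60

3.60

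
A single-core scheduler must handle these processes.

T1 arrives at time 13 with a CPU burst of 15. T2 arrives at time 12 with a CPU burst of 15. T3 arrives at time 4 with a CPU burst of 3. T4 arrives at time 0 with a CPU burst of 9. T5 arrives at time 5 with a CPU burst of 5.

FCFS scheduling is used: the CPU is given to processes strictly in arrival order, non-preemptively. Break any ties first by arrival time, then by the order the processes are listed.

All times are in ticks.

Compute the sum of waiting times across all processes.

Schedule: | T4 0-9 | T3 9-12 | T5 12-17 | T2 17-32 | T1 32-47 |
Completion: T1=47  T2=32  T3=12  T4=9  T5=17
Turnaround (C−A): T1=34  T2=20  T3=8  T4=9  T5=12
Waiting = turnaround − burst: T1=19, T2=5, T3=5, T4=0, T5=7
Total waiting = 19 + 5 + 5 + 0 + 7 = 36

36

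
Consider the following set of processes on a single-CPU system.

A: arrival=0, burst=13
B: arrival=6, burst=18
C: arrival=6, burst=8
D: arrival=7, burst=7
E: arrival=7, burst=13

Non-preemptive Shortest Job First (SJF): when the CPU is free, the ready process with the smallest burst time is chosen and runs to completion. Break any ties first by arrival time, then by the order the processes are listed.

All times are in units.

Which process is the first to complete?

A

Gantt: | A 0-13 | D 13-20 | C 20-28 | E 28-41 | B 41-59 |
Completion: A=13  B=59  C=28  D=20  E=41
Finish order: A → D → C → E → B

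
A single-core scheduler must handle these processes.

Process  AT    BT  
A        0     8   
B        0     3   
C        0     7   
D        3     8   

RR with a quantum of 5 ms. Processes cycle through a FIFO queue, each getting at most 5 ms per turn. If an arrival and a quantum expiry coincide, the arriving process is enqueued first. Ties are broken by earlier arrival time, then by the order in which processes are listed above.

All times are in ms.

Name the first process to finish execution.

Timeline: | A 0-5 | B 5-8 | C 8-13 | D 13-18 | A 18-21 | C 21-23 | D 23-26 |
Completion: A=21  B=8  C=23  D=26
Turnaround (C−A): A=21  B=8  C=23  D=23
Finish order: B → A → C → D

B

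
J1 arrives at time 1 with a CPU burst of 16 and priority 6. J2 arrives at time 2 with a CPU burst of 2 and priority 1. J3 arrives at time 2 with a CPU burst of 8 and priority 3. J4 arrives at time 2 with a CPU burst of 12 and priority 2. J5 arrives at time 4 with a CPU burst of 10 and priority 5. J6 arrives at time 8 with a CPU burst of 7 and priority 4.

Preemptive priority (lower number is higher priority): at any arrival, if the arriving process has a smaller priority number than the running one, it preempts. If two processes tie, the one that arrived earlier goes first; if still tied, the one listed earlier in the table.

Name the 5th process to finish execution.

Gantt: | idle 0-1 | J1 1-2 | J2 2-4 | J4 4-16 | J3 16-24 | J6 24-31 | J5 31-41 | J1 41-56 |
Completion: J1=56  J2=4  J3=24  J4=16  J5=41  J6=31
Finish order: J2 → J4 → J3 → J6 → J5 → J1

J5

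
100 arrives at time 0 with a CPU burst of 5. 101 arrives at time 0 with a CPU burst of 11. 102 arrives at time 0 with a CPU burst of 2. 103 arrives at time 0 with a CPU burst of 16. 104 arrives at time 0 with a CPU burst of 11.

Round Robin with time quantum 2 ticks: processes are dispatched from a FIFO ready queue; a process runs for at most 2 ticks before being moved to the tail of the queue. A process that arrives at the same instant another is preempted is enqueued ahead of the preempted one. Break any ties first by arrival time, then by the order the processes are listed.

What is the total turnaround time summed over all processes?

Gantt: | 100 0-2 | 101 2-4 | 102 4-6 | 103 6-8 | 104 8-10 | 100 10-12 | 101 12-14 | 103 14-16 | 104 16-18 | 100 18-19 | 101 19-21 | 103 21-23 | 104 23-25 | 101 25-27 | 103 27-29 | 104 29-31 | 101 31-33 | 103 33-35 | 104 35-37 | 101 37-38 | 103 38-40 | 104 40-41 | 103 41-45 |
Completion: 100=19  101=38  102=6  103=45  104=41
Turnaround = completion − arrival: 100=19, 101=38, 102=6, 103=45, 104=41
Total turnaround = 19 + 38 + 6 + 45 + 41 = 149

149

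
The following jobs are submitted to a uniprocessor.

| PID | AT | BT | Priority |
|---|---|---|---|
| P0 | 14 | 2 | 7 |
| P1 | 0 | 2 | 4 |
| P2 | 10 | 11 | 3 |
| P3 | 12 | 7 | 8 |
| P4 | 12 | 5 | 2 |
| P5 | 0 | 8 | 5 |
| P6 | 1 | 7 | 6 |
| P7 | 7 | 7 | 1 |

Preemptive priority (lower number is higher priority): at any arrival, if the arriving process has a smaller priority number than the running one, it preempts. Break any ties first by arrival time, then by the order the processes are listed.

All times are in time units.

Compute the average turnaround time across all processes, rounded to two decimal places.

21.63

Schedule: | P1 0-2 | P5 2-7 | P7 7-14 | P4 14-19 | P2 19-30 | P5 30-33 | P6 33-40 | P0 40-42 | P3 42-49 |
Completion: P0=42  P1=2  P2=30  P3=49  P4=19  P5=33  P6=40  P7=14
Turnaround (C−A): P0=28  P1=2  P2=20  P3=37  P4=7  P5=33  P6=39  P7=7
Turnaround times: P0=28, P1=2, P2=20, P3=37, P4=7, P5=33, P6=39, P7=7
Average turnaround = (28+2+20+37+7+33+39+7) / 8 = 173/8 = 21.63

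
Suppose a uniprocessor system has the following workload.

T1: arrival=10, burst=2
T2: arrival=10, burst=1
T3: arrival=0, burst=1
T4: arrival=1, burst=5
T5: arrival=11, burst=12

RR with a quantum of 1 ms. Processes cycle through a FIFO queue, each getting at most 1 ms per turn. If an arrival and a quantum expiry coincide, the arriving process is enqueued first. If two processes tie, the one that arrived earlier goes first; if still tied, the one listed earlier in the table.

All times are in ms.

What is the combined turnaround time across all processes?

26

Gantt: | T3 0-1 | T4 1-6 | idle 6-10 | T1 10-11 | T2 11-12 | T5 12-13 | T1 13-14 | T5 14-25 |
Completion: T1=14  T2=12  T3=1  T4=6  T5=25
Turnaround = completion − arrival: T1=4, T2=2, T3=1, T4=5, T5=14
Total turnaround = 4 + 2 + 1 + 5 + 14 = 26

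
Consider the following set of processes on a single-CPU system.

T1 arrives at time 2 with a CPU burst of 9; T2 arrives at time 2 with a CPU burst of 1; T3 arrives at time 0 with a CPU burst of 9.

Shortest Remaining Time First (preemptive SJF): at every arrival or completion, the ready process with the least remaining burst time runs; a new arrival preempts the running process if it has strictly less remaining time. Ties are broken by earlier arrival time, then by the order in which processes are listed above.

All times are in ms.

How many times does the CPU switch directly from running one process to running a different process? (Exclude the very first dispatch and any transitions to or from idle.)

3

Timeline: | T3 0-2 | T2 2-3 | T3 3-10 | T1 10-19 |
Completion: T1=19  T2=3  T3=10
Turnaround (C−A): T1=17  T2=1  T3=10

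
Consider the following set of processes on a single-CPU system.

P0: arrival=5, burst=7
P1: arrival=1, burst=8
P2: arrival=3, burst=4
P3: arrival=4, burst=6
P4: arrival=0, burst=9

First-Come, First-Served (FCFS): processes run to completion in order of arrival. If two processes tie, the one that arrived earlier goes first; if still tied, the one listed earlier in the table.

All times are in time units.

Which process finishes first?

Timeline: | P4 0-9 | P1 9-17 | P2 17-21 | P3 21-27 | P0 27-34 |
Completion: P0=34  P1=17  P2=21  P3=27  P4=9
Turnaround (C−A): P0=29  P1=16  P2=18  P3=23  P4=9
Finish order: P4 → P1 → P2 → P3 → P0

P4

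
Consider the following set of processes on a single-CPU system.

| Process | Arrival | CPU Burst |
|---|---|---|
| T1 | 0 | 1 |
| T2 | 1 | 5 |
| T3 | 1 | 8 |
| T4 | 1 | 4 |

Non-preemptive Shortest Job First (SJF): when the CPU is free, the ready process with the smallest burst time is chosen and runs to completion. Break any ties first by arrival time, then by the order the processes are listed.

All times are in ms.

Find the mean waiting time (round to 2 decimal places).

Timeline: | T1 0-1 | T4 1-5 | T2 5-10 | T3 10-18 |
Completion: T1=1  T2=10  T3=18  T4=5
Turnaround (C−A): T1=1  T2=9  T3=17  T4=4
Waiting times: T1=0, T2=4, T3=9, T4=0
Average waiting = (0+4+9+0) / 4 = 13/4 = 3.25

3.25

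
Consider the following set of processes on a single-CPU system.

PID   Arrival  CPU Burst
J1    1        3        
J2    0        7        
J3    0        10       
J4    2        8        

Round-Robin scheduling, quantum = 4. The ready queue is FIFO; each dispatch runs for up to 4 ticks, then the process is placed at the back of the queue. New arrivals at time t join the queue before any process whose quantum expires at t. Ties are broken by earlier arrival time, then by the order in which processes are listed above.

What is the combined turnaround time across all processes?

Gantt: | J2 0-4 | J3 4-8 | J1 8-11 | J4 11-15 | J2 15-18 | J3 18-22 | J4 22-26 | J3 26-28 |
Completion: J1=11  J2=18  J3=28  J4=26
Turnaround = completion − arrival: J1=10, J2=18, J3=28, J4=24
Total turnaround = 10 + 18 + 28 + 24 = 80

80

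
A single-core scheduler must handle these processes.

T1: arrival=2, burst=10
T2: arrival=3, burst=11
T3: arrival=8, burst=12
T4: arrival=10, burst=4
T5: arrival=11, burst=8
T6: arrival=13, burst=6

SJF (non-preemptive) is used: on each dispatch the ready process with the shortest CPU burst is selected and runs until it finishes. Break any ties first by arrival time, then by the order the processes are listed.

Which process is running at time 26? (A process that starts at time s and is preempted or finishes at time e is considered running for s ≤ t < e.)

T5

Schedule: | idle 0-2 | T1 2-12 | T4 12-16 | T6 16-22 | T5 22-30 | T2 30-41 | T3 41-53 |
Completion: T1=12  T2=41  T3=53  T4=16  T5=30  T6=22
Turnaround (C−A): T1=10  T2=38  T3=45  T4=6  T5=19  T6=9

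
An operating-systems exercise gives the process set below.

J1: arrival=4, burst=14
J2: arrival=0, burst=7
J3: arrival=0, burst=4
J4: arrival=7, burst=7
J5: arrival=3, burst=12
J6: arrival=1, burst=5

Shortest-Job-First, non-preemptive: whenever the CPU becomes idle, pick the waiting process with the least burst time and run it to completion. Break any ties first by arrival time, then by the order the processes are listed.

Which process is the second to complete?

J6

Timeline: | J3 0-4 | J6 4-9 | J2 9-16 | J4 16-23 | J5 23-35 | J1 35-49 |
Completion: J1=49  J2=16  J3=4  J4=23  J5=35  J6=9
Finish order: J3 → J6 → J2 → J4 → J5 → J1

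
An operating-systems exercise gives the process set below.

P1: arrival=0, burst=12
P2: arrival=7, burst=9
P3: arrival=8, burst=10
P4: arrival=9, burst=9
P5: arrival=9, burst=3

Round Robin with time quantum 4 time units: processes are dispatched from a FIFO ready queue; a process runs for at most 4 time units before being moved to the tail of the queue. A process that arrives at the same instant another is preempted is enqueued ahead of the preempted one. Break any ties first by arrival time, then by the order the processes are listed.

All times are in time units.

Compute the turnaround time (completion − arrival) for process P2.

Schedule: | P1 0-8 | P2 8-12 | P3 12-16 | P1 16-20 | P4 20-24 | P5 24-27 | P2 27-31 | P3 31-35 | P4 35-39 | P2 39-40 | P3 40-42 | P4 42-43 |
Completion: P1=20  P2=40  P3=42  P4=43  P5=27
Turnaround(P2) = completion − arrival = 40 − 7 = 33

33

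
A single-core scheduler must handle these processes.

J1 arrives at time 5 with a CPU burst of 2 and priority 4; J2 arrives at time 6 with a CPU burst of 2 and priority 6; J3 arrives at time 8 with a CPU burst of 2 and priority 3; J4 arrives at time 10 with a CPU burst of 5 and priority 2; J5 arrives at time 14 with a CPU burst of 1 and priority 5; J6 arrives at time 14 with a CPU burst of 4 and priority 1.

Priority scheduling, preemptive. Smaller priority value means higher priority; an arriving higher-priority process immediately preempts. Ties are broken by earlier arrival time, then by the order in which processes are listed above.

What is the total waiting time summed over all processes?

22

Gantt: | idle 0-5 | J1 5-7 | J2 7-8 | J3 8-10 | J4 10-14 | J6 14-18 | J4 18-19 | J5 19-20 | J2 20-21 |
Completion: J1=7  J2=21  J3=10  J4=19  J5=20  J6=18
Waiting = turnaround − burst: J1=0, J2=13, J3=0, J4=4, J5=5, J6=0
Total waiting = 0 + 13 + 0 + 4 + 5 + 0 = 22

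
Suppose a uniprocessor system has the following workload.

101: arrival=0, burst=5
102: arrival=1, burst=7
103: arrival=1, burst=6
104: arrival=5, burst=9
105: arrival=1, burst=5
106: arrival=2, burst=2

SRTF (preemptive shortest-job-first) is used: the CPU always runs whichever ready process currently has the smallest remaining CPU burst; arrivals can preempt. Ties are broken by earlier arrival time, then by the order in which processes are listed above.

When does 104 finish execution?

34

Gantt: | 101 0-2 | 106 2-4 | 101 4-7 | 105 7-12 | 103 12-18 | 102 18-25 | 104 25-34 |
Completion: 101=7  102=25  103=18  104=34  105=12  106=4
Turnaround (C−A): 101=7  102=24  103=17  104=29  105=11  106=2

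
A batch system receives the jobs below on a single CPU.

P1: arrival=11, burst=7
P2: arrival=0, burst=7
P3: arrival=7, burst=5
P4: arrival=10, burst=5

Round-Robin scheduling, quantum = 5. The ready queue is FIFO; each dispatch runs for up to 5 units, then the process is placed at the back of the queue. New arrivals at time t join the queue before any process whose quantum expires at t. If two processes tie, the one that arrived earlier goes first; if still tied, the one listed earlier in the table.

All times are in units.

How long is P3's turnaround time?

5

Timeline: | P2 0-7 | P3 7-12 | P4 12-17 | P1 17-24 |
Completion: P1=24  P2=7  P3=12  P4=17
Turnaround (C−A): P1=13  P2=7  P3=5  P4=7
Turnaround(P3) = completion − arrival = 12 − 7 = 5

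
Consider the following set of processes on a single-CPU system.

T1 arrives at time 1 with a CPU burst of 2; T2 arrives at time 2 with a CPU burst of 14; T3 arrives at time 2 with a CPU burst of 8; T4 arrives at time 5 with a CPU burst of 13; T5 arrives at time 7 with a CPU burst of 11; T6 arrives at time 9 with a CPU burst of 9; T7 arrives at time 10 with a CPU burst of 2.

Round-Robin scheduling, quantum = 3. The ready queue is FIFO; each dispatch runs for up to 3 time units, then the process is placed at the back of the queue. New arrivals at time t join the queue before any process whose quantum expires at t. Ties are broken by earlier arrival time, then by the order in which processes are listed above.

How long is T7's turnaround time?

Gantt: | idle 0-1 | T1 1-3 | T2 3-6 | T3 6-9 | T4 9-12 | T2 12-15 | T5 15-18 | T6 18-21 | T3 21-24 | T7 24-26 | T4 26-29 | T2 29-32 | T5 32-35 | T6 35-38 | T3 38-40 | T4 40-43 | T2 43-46 | T5 46-49 | T6 49-52 | T4 52-55 | T2 55-57 | T5 57-59 | T4 59-60 |
Completion: T1=3  T2=57  T3=40  T4=60  T5=59  T6=52  T7=26
Turnaround(T7) = completion − arrival = 26 − 10 = 16

16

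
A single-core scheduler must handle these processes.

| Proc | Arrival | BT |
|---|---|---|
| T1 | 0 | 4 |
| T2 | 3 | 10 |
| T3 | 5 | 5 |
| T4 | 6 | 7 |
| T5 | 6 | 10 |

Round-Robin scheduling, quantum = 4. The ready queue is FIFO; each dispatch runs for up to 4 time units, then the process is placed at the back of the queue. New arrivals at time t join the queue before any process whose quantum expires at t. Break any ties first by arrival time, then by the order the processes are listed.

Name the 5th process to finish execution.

Schedule: | T1 0-4 | T2 4-8 | T3 8-12 | T4 12-16 | T5 16-20 | T2 20-24 | T3 24-25 | T4 25-28 | T5 28-32 | T2 32-34 | T5 34-36 |
Completion: T1=4  T2=34  T3=25  T4=28  T5=36
Turnaround (C−A): T1=4  T2=31  T3=20  T4=22  T5=30
Finish order: T1 → T3 → T4 → T2 → T5

T5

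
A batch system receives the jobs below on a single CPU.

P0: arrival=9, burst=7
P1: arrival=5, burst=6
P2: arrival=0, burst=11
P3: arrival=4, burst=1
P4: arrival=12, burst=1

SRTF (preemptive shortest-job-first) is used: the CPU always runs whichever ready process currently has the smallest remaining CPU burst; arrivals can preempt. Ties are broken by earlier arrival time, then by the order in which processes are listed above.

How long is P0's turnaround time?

17

Schedule: | P2 0-4 | P3 4-5 | P1 5-11 | P2 11-12 | P4 12-13 | P2 13-19 | P0 19-26 |
Completion: P0=26  P1=11  P2=19  P3=5  P4=13
Turnaround (C−A): P0=17  P1=6  P2=19  P3=1  P4=1
Turnaround(P0) = completion − arrival = 26 − 9 = 17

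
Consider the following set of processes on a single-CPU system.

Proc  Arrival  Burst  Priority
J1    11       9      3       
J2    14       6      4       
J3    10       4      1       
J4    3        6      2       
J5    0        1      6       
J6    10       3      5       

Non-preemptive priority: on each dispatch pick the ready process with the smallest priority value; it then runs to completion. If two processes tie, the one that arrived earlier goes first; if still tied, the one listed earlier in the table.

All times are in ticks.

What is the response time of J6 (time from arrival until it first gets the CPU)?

19

Gantt: | J5 0-1 | idle 1-3 | J4 3-9 | idle 9-10 | J3 10-14 | J1 14-23 | J2 23-29 | J6 29-32 |
Completion: J1=23  J2=29  J3=14  J4=9  J5=1  J6=32
Turnaround (C−A): J1=12  J2=15  J3=4  J4=6  J5=1  J6=22
Response(J6) = first start − arrival = 29 − 10 = 19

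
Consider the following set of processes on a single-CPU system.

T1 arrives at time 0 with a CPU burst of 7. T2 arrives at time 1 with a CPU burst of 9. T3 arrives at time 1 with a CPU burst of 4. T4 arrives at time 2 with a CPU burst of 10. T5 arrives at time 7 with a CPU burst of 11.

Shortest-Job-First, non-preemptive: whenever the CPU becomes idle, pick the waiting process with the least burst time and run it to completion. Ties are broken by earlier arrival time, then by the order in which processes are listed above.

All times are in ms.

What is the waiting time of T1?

0

Schedule: | T1 0-7 | T3 7-11 | T2 11-20 | T4 20-30 | T5 30-41 |
Completion: T1=7  T2=20  T3=11  T4=30  T5=41
Waiting(T1) = turnaround − burst = 7 − 7 = 0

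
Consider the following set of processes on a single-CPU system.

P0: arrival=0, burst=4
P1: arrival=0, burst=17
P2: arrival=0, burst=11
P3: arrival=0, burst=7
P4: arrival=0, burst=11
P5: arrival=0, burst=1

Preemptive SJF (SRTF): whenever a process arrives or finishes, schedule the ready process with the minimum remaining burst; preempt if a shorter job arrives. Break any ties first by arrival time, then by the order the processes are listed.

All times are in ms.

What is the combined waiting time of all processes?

Gantt: | P5 0-1 | P0 1-5 | P3 5-12 | P2 12-23 | P4 23-34 | P1 34-51 |
Completion: P0=5  P1=51  P2=23  P3=12  P4=34  P5=1
Waiting = turnaround − burst: P0=1, P1=34, P2=12, P3=5, P4=23, P5=0
Total waiting = 1 + 34 + 12 + 5 + 23 + 0 = 75

75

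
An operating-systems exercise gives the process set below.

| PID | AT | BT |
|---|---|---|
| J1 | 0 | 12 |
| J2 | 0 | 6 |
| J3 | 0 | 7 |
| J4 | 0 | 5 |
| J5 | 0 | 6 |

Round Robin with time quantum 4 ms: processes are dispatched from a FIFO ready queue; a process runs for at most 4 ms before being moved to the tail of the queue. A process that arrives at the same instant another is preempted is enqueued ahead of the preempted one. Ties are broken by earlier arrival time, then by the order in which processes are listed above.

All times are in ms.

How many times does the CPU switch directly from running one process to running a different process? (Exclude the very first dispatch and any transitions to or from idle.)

Gantt: | J1 0-4 | J2 4-8 | J3 8-12 | J4 12-16 | J5 16-20 | J1 20-24 | J2 24-26 | J3 26-29 | J4 29-30 | J5 30-32 | J1 32-36 |
Completion: J1=36  J2=26  J3=29  J4=30  J5=32

10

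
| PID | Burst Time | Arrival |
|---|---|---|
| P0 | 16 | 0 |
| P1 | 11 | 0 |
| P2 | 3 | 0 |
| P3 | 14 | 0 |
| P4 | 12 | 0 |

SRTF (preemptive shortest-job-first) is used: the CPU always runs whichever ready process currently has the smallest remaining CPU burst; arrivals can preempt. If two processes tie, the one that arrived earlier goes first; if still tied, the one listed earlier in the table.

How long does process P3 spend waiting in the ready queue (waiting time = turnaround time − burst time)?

Schedule: | P2 0-3 | P1 3-14 | P4 14-26 | P3 26-40 | P0 40-56 |
Completion: P0=56  P1=14  P2=3  P3=40  P4=26
Turnaround (C−A): P0=56  P1=14  P2=3  P3=40  P4=26
Waiting(P3) = turnaround − burst = 40 − 14 = 26

26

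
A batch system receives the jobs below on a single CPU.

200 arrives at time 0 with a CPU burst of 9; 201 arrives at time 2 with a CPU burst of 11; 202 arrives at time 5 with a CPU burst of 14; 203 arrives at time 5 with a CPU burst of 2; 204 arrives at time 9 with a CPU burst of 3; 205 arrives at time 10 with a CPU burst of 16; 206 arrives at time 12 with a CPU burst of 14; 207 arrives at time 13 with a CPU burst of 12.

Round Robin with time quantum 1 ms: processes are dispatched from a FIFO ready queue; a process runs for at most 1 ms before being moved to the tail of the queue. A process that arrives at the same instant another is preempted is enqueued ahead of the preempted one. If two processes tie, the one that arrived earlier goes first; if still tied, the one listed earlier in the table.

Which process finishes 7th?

Gantt: | 200 0-2 | 201 2-3 | 200 3-4 | 201 4-5 | 200 5-6 | 202 6-7 | 203 7-8 | 201 8-9 | 200 9-10 | 202 10-11 | 203 11-12 | 204 12-13 | 201 13-14 | 205 14-15 | 200 15-16 | 202 16-17 | 206 17-18 | 207 18-19 | 204 19-20 | 201 20-21 | 205 21-22 | 200 22-23 | 202 23-24 | 206 24-25 | 207 25-26 | 204 26-27 | 201 27-28 | 205 28-29 | 200 29-30 | 202 30-31 | 206 31-32 | 207 32-33 | 201 33-34 | 205 34-35 | 200 35-36 | 202 36-37 | 206 37-38 | 207 38-39 | 201 39-40 | 205 40-41 | 202 41-42 | 206 42-43 | 207 43-44 | 201 44-45 | 205 45-46 | 202 46-47 | 206 47-48 | 207 48-49 | 201 49-50 | 205 50-51 | 202 51-52 | 206 52-53 | 207 53-54 | 201 54-55 | 205 55-56 | 202 56-57 | 206 57-58 | 207 58-59 | 205 59-60 | 202 60-61 | 206 61-62 | 207 62-63 | 205 63-64 | 202 64-65 | 206 65-66 | 207 66-67 | 205 67-68 | 202 68-69 | 206 69-70 | 207 70-71 | 205 71-72 | 202 72-73 | 206 73-74 | 207 74-75 | 205 75-76 | 206 76-77 | 205 77-78 | 206 78-79 | 205 79-81 |
Completion: 200=36  201=55  202=73  203=12  204=27  205=81  206=79  207=75
Finish order: 203 → 204 → 200 → 201 → 202 → 207 → 206 → 205

206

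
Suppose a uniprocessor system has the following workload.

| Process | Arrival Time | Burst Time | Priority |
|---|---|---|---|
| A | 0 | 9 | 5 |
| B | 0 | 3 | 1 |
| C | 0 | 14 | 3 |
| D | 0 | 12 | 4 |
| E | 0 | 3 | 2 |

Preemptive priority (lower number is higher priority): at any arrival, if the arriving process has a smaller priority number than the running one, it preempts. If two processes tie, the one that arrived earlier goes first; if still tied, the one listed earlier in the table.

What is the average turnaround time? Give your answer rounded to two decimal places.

Gantt: | B 0-3 | E 3-6 | C 6-20 | D 20-32 | A 32-41 |
Completion: A=41  B=3  C=20  D=32  E=6
Turnaround (C−A): A=41  B=3  C=20  D=32  E=6
Turnaround times: A=41, B=3, C=20, D=32, E=6
Average turnaround = (41+3+20+32+6) / 5 = 102/5 = 20.40

20.40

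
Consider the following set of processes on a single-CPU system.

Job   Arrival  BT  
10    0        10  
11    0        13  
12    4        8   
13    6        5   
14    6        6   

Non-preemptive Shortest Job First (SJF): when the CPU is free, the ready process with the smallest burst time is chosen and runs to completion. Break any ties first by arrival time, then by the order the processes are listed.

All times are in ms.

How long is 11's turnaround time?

42

Gantt: | 10 0-10 | 13 10-15 | 14 15-21 | 12 21-29 | 11 29-42 |
Completion: 10=10  11=42  12=29  13=15  14=21
Turnaround (C−A): 10=10  11=42  12=25  13=9  14=15
Turnaround(11) = completion − arrival = 42 − 0 = 42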